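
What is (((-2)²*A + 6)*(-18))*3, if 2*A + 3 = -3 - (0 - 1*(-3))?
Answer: 648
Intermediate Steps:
A = -9/2 (A = -3/2 + (-3 - (0 - 1*(-3)))/2 = -3/2 + (-3 - (0 + 3))/2 = -3/2 + (-3 - 1*3)/2 = -3/2 + (-3 - 3)/2 = -3/2 + (½)*(-6) = -3/2 - 3 = -9/2 ≈ -4.5000)
(((-2)²*A + 6)*(-18))*3 = (((-2)²*(-9/2) + 6)*(-18))*3 = ((4*(-9/2) + 6)*(-18))*3 = ((-18 + 6)*(-18))*3 = -12*(-18)*3 = 216*3 = 648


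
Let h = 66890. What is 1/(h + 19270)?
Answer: 1/86160 ≈ 1.1606e-5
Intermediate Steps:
1/(h + 19270) = 1/(66890 + 19270) = 1/86160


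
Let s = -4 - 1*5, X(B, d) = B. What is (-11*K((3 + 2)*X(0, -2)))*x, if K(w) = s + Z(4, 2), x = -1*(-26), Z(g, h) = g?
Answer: 1430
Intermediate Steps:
s = -9 (s = -4 - 5 = -9)
x = 26
K(w) = -5 (K(w) = -9 + 4 = -5)
(-11*K((3 + 2)*X(0, -2)))*x = -11*(-5)*26 = 55*26 = 1430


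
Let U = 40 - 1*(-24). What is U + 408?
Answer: 472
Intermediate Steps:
U = 64 (U = 40 + 24 = 64)
U + 408 = 64 + 408 = 472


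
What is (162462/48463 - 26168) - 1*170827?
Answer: -9546806223/48463 ≈ -1.9699e+5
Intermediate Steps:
(162462/48463 - 26168) - 1*170827 = (162462*(1/48463) - 26168) - 170827 = (162462/48463 - 26168) - 170827 = -1268017322/48463 - 170827 = -9546806223/48463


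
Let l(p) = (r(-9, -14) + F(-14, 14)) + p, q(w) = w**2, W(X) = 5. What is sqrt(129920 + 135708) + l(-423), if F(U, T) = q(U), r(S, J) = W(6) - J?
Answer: -208 + 2*sqrt(66407) ≈ 307.39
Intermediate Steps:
r(S, J) = 5 - J
F(U, T) = U**2
l(p) = 215 + p (l(p) = ((5 - 1*(-14)) + (-14)**2) + p = ((5 + 14) + 196) + p = (19 + 196) + p = 215 + p)
sqrt(129920 + 135708) + l(-423) = sqrt(129920 + 135708) + (215 - 423) = sqrt(265628) - 208 = 2*sqrt(66407) - 208 = -208 + 2*sqrt(66407)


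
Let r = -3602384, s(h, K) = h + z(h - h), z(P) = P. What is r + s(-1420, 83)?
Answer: -3603804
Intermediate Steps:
s(h, K) = h (s(h, K) = h + (h - h) = h + 0 = h)
r + s(-1420, 83) = -3602384 - 1420 = -3603804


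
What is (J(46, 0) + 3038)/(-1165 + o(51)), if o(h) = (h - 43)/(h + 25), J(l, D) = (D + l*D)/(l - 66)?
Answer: -57722/22133 ≈ -2.6080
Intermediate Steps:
J(l, D) = (D + D*l)/(-66 + l)
o(h) = (-43 + h)/(25 + h)
(J(46, 0) + 3038)/(-1165 + o(51)) = (0*(1 + 46)/(-66 + 46) + 3038)/(-1165 + (-43 + 51)/(25 + 51)) = (0*47/(-20) + 3038)/(-1165 + 8/76) = (0*(-1/20)*47 + 3038)/(-1165 + (1/76)*8) = (0 + 3038)/(-1165 + 2/19) = 3038/(-22133/19) = 3038*(-19/22133) = -57722/22133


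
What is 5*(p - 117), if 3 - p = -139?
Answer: 125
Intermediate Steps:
p = 142 (p = 3 - 1*(-139) = 3 + 139 = 142)
5*(p - 117) = 5*(142 - 117) = 5*25 = 125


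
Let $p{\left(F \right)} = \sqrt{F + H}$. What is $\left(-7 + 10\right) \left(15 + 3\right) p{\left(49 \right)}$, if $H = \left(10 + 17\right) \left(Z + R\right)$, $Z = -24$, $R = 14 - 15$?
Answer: $54 i \sqrt{626} \approx 1351.1 i$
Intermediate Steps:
$R = -1$
$H = -675$ ($H = \left(10 + 17\right) \left(-24 - 1\right) = 27 \left(-25\right) = -675$)
$p{\left(F \right)} = \sqrt{-675 + F}$ ($p{\left(F \right)} = \sqrt{F - 675} = \sqrt{-675 + F}$)
$\left(-7 + 10\right) \left(15 + 3\right) p{\left(49 \right)} = \left(-7 + 10\right) \left(15 + 3\right) \sqrt{-675 + 49} = 3 \cdot 18 \sqrt{-626} = 54 i \sqrt{626}$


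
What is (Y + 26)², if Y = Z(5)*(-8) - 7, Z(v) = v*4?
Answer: 19881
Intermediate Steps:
Z(v) = 4*v
Y = -167 (Y = (4*5)*(-8) - 7 = 20*(-8) - 7 = -160 - 7 = -167)
(Y + 26)² = (-167 + 26)² = (-141)² = 19881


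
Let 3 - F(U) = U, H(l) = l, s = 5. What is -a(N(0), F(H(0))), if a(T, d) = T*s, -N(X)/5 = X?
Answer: 0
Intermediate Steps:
N(X) = -5*X
F(U) = 3 - U
a(T, d) = 5*T (a(T, d) = T*5 = 5*T)
-a(N(0), F(H(0))) = -5*(-5*0) = -5*0 = -1*0 = 0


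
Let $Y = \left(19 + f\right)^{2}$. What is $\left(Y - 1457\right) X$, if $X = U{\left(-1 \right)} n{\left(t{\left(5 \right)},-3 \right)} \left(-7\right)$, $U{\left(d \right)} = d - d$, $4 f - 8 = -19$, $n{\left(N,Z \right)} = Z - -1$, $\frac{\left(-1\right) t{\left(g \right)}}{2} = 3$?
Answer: $0$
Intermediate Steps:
$t{\left(g \right)} = -6$ ($t{\left(g \right)} = \left(-2\right) 3 = -6$)
$n{\left(N,Z \right)} = 1 + Z$ ($n{\left(N,Z \right)} = Z + 1 = 1 + Z$)
$f = - \frac{11}{4}$ ($f = 2 + \frac{1}{4} \left(-19\right) = 2 - \frac{19}{4} = - \frac{11}{4} \approx -2.75$)
$U{\left(d \right)} = 0$
$X = 0$ ($X = 0 \left(1 - 3\right) \left(-7\right) = 0 \left(-2\right) \left(-7\right) = 0 \left(-7\right) = 0$)
$Y = \frac{4225}{16}$ ($Y = \left(19 - \frac{11}{4}\right)^{2} = \left(\frac{65}{4}\right)^{2} = \frac{4225}{16} \approx 264.06$)
$\left(Y - 1457\right) X = \left(\frac{4225}{16} - 1457\right) 0 = \left(- \frac{19087}{16}\right) 0 = 0$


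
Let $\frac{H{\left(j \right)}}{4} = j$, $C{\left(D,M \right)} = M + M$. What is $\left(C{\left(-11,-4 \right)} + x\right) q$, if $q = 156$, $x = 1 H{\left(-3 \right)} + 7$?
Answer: $-2028$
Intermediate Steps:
$C{\left(D,M \right)} = 2 M$
$H{\left(j \right)} = 4 j$
$x = -5$ ($x = 1 \cdot 4 \left(-3\right) + 7 = 1 \left(-12\right) + 7 = -12 + 7 = -5$)
$\left(C{\left(-11,-4 \right)} + x\right) q = \left(2 \left(-4\right) - 5\right) 156 = \left(-8 - 5\right) 156 = \left(-13\right) 156 = -2028$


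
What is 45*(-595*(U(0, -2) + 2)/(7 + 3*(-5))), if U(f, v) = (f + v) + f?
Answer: 0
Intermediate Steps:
U(f, v) = v + 2*f
45*(-595*(U(0, -2) + 2)/(7 + 3*(-5))) = 45*(-595*((-2 + 2*0) + 2)/(7 + 3*(-5))) = 45*(-595*((-2 + 0) + 2)/(7 - 15)) = 45*(-595*(-2 + 2)/(-8)) = 45*(-0*(-1)/8) = 45*(-595*0) = 45*0 = 0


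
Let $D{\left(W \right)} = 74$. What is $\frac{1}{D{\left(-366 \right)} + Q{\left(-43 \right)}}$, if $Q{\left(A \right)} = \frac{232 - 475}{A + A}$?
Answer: $\frac{86}{6607} \approx 0.013016$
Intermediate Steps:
$Q{\left(A \right)} = - \frac{243}{2 A}$
$\frac{1}{D{\left(-366 \right)} + Q{\left(-43 \right)}} = \frac{1}{74 - \frac{243}{2 \left(-43\right)}} = \frac{1}{74 - - \frac{243}{86}} = \frac{1}{74 + \frac{243}{86}} = \frac{1}{\frac{6607}{86}} = \frac{86}{6607}$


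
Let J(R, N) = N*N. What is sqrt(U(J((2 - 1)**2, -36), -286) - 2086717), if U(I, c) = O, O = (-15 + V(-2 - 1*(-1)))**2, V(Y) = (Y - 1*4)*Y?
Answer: I*sqrt(2086617) ≈ 1444.5*I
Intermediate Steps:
J(R, N) = N**2
V(Y) = Y*(-4 + Y) (V(Y) = (Y - 4)*Y = (-4 + Y)*Y = Y*(-4 + Y))
O = 100 (O = (-15 + (-2 - 1*(-1))*(-4 + (-2 - 1*(-1))))**2 = (-15 + (-2 + 1)*(-4 + (-2 + 1)))**2 = (-15 - (-4 - 1))**2 = (-15 - 1*(-5))**2 = (-15 + 5)**2 = (-10)**2 = 100)
U(I, c) = 100
sqrt(U(J((2 - 1)**2, -36), -286) - 2086717) = sqrt(100 - 2086717) = sqrt(-2086617) = I*sqrt(2086617)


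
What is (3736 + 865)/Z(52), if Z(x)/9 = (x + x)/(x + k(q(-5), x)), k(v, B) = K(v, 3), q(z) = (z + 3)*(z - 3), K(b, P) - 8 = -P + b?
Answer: 335873/936 ≈ 358.84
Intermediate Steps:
K(b, P) = 8 + b - P (K(b, P) = 8 + (-P + b) = 8 + (b - P) = 8 + b - P)
q(z) = (-3 + z)*(3 + z) (q(z) = (3 + z)*(-3 + z) = (-3 + z)*(3 + z))
k(v, B) = 5 + v (k(v, B) = 8 + v - 1*3 = 8 + v - 3 = 5 + v)
Z(x) = 18*x/(21 + x) (Z(x) = 9*((x + x)/(x + (5 + (-9 + (-5)²)))) = 9*((2*x)/(x + (5 + (-9 + 25)))) = 9*((2*x)/(x + (5 + 16))) = 9*((2*x)/(x + 21)) = 9*((2*x)/(21 + x)) = 9*(2*x/(21 + x)) = 18*x/(21 + x))
(3736 + 865)/Z(52) = (3736 + 865)/((18*52/(21 + 52))) = 4601/((18*52/73)) = 4601/((18*52*(1/73))) = 4601/(936/73) = 4601*(73/936) = 335873/936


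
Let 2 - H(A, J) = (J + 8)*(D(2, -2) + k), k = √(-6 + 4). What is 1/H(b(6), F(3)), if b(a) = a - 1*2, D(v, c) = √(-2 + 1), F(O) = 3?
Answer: I/(11 + 2*I + 11*√2) ≈ 0.0028199 + 0.037443*I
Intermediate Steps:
k = I*√2 (k = √(-2) = I*√2 ≈ 1.4142*I)
D(v, c) = I (D(v, c) = √(-1) = I)
b(a) = -2 + a (b(a) = a - 2 = -2 + a)
H(A, J) = 2 - (8 + J)*(I + I*√2) (H(A, J) = 2 - (J + 8)*(I + I*√2) = 2 - (8 + J)*(I + I*√2))
1/H(b(6), F(3)) = 1/(2 - 8*I - 1*I*3 - 8*I*√2 - 1*I*3*√2) = 1/(2 - 8*I - 3*I - 8*I*√2 - 3*I*√2) = 1/(2 - 11*I - 11*I*√2)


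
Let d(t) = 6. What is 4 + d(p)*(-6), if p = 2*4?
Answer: -32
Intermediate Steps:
p = 8
4 + d(p)*(-6) = 4 + 6*(-6) = 4 - 36 = -32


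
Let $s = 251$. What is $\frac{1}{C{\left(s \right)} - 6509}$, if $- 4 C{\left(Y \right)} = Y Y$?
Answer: $- \frac{4}{89037} \approx -4.4925 \cdot 10^{-5}$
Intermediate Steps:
$C{\left(Y \right)} = - \frac{Y^{2}}{4}$ ($C{\left(Y \right)} = - \frac{Y Y}{4} = - \frac{Y^{2}}{4}$)
$\frac{1}{C{\left(s \right)} - 6509} = \frac{1}{- \frac{251^{2}}{4} - 6509} = \frac{1}{\left(- \frac{1}{4}\right) 63001 - 6509} = \frac{1}{- \frac{63001}{4} - 6509} = \frac{1}{- \frac{89037}{4}} = - \frac{4}{89037}$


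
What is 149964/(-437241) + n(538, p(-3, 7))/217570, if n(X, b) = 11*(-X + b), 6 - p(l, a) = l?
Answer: -11723990953/31710174790 ≈ -0.36972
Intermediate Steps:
p(l, a) = 6 - l
n(X, b) = -11*X + 11*b (n(X, b) = 11*(b - X) = -11*X + 11*b)
149964/(-437241) + n(538, p(-3, 7))/217570 = 149964/(-437241) + (-11*538 + 11*(6 - 1*(-3)))/217570 = 149964*(-1/437241) + (-5918 + 11*(6 + 3))*(1/217570) = -49988/145747 + (-5918 + 11*9)*(1/217570) = -49988/145747 + (-5918 + 99)*(1/217570) = -49988/145747 - 5819*1/217570 = -49988/145747 - 5819/217570 = -11723990953/31710174790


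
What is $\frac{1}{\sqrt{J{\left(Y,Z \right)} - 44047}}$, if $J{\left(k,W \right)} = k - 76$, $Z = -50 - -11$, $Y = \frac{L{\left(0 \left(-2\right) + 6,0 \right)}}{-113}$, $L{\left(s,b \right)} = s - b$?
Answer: $- \frac{i \sqrt{563407265}}{4985905} \approx - 0.0047607 i$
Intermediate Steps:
$Y = - \frac{6}{113}$ ($Y = \frac{\left(0 \left(-2\right) + 6\right) - 0}{-113} = \left(\left(0 + 6\right) + 0\right) \left(- \frac{1}{113}\right) = \left(6 + 0\right) \left(- \frac{1}{113}\right) = 6 \left(- \frac{1}{113}\right) = - \frac{6}{113} \approx -0.053097$)
$Z = -39$ ($Z = -50 + 11 = -39$)
$J{\left(k,W \right)} = -76 + k$
$\frac{1}{\sqrt{J{\left(Y,Z \right)} - 44047}} = \frac{1}{\sqrt{\left(-76 - \frac{6}{113}\right) - 44047}} = \frac{1}{\sqrt{- \frac{8594}{113} - 44047}} = \frac{1}{\sqrt{- \frac{4985905}{113}}} = \frac{1}{\frac{1}{113} i \sqrt{563407265}} = - \frac{i \sqrt{563407265}}{4985905}$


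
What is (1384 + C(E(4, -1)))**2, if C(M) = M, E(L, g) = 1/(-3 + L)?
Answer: 1918225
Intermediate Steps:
(1384 + C(E(4, -1)))**2 = (1384 + 1/(-3 + 4))**2 = (1384 + 1/1)**2 = (1384 + 1)**2 = 1385**2 = 1918225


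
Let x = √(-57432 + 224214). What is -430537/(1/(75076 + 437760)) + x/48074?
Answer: -220794872932 + 19*√462/48074 ≈ -2.2079e+11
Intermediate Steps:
x = 19*√462 (x = √166782 = 19*√462 ≈ 408.39)
-430537/(1/(75076 + 437760)) + x/48074 = -430537/(1/(75076 + 437760)) + (19*√462)/48074 = -430537/(1/512836) + (19*√462)*(1/48074) = -430537/1/512836 + 19*√462/48074 = -430537*512836 + 19*√462/48074 = -220794872932 + 19*√462/48074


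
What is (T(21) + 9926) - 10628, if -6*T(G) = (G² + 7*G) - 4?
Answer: -2398/3 ≈ -799.33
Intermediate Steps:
T(G) = ⅔ - 7*G/6 - G²/6 (T(G) = -((G² + 7*G) - 4)/6 = -(-4 + G² + 7*G)/6 = ⅔ - 7*G/6 - G²/6)
(T(21) + 9926) - 10628 = ((⅔ - 7/6*21 - ⅙*21²) + 9926) - 10628 = ((⅔ - 49/2 - ⅙*441) + 9926) - 10628 = ((⅔ - 49/2 - 147/2) + 9926) - 10628 = (-292/3 + 9926) - 10628 = 29486/3 - 10628 = -2398/3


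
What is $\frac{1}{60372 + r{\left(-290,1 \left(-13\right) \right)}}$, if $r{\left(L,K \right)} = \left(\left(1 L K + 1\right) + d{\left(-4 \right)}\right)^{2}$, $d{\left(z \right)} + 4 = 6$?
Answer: $\frac{1}{14295901} \approx 6.995 \cdot 10^{-8}$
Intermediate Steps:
$d{\left(z \right)} = 2$ ($d{\left(z \right)} = -4 + 6 = 2$)
$r{\left(L,K \right)} = \left(3 + K L\right)^{2}$ ($r{\left(L,K \right)} = \left(\left(1 L K + 1\right) + 2\right)^{2} = \left(\left(L K + 1\right) + 2\right)^{2} = \left(\left(K L + 1\right) + 2\right)^{2} = \left(\left(1 + K L\right) + 2\right)^{2} = \left(3 + K L\right)^{2}$)
$\frac{1}{60372 + r{\left(-290,1 \left(-13\right) \right)}} = \frac{1}{60372 + \left(3 + 1 \left(-13\right) \left(-290\right)\right)^{2}} = \frac{1}{60372 + \left(3 - -3770\right)^{2}} = \frac{1}{60372 + \left(3 + 3770\right)^{2}} = \frac{1}{60372 + 3773^{2}} = \frac{1}{60372 + 14235529} = \frac{1}{14295901}$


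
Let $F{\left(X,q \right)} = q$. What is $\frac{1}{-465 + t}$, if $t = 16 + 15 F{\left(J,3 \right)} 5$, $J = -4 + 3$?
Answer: $- \frac{1}{224} \approx -0.0044643$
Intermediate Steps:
$J = -1$
$t = 241$ ($t = 16 + 15 \cdot 3 \cdot 5 = 16 + 15 \cdot 15 = 16 + 225 = 241$)
$\frac{1}{-465 + t} = \frac{1}{-465 + 241} = \frac{1}{-224} = - \frac{1}{224}$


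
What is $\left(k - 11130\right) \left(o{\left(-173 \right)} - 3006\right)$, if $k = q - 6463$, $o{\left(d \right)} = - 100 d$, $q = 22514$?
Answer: $70340774$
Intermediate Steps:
$k = 16051$ ($k = 22514 - 6463 = 16051$)
$\left(k - 11130\right) \left(o{\left(-173 \right)} - 3006\right) = \left(16051 - 11130\right) \left(\left(-100\right) \left(-173\right) - 3006\right) = 4921 \left(17300 - 3006\right) = 4921 \cdot 14294 = 70340774$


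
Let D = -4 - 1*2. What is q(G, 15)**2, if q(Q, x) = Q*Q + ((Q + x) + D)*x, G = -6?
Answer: 6561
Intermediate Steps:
D = -6 (D = -4 - 2 = -6)
q(Q, x) = Q**2 + x*(-6 + Q + x) (q(Q, x) = Q*Q + ((Q + x) - 6)*x = Q**2 + (-6 + Q + x)*x = Q**2 + x*(-6 + Q + x))
q(G, 15)**2 = ((-6)**2 + 15**2 - 6*15 - 6*15)**2 = (36 + 225 - 90 - 90)**2 = 81**2 = 6561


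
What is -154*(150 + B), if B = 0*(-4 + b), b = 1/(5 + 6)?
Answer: -23100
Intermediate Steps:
b = 1/11 ≈ 0.090909
B = 0 (B = 0*(-4 + 1/11) = 0*(-43/11) = 0)
-154*(150 + B) = -154*(150 + 0) = -154*150 = -23100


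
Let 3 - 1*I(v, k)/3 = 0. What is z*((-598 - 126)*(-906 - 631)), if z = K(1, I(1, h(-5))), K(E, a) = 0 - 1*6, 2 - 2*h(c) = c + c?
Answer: -6676728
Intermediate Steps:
h(c) = 1 - c (h(c) = 1 - (c + c)/2 = 1 - c)
I(v, k) = 9 (I(v, k) = 9 - 3*0 = 9 + 0 = 9)
K(E, a) = -6 (K(E, a) = 0 - 6 = -6)
z = -6
z*((-598 - 126)*(-906 - 631)) = -6*(-598 - 126)*(-906 - 631) = -(-4344)*(-1537) = -6*1112788 = -6676728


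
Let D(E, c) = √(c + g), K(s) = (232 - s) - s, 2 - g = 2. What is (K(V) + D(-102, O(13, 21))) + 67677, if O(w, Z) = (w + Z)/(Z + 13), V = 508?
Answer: 66894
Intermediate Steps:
O(w, Z) = (Z + w)/(13 + Z)
g = 0 (g = 2 - 1*2 = 2 - 2 = 0)
K(s) = 232 - 2*s
D(E, c) = √c (D(E, c) = √(c + 0) = √c)
(K(V) + D(-102, O(13, 21))) + 67677 = ((232 - 2*508) + √((21 + 13)/(13 + 21))) + 67677 = ((232 - 1016) + √(34/34)) + 67677 = (-784 + √((1/34)*34)) + 67677 = (-784 + √1) + 67677 = (-784 + 1) + 67677 = -783 + 67677 = 66894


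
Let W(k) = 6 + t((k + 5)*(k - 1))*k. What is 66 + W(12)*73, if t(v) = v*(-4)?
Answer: -654744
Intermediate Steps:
t(v) = -4*v
W(k) = 6 - 4*k*(-1 + k)*(5 + k) (W(k) = 6 + (-4*(k + 5)*(k - 1))*k = 6 + (-4*(5 + k)*(-1 + k))*k = 6 + (-4*(-1 + k)*(5 + k))*k = 6 - 4*k*(-1 + k)*(5 + k))
66 + W(12)*73 = 66 + (6 + 4*12*(5 - 1*12**2 - 4*12))*73 = 66 + (6 + 4*12*(5 - 1*144 - 48))*73 = 66 + (6 + 4*12*(5 - 144 - 48))*73 = 66 + (6 + 4*12*(-187))*73 = 66 + (6 - 8976)*73 = 66 - 8970*73 = 66 - 654810 = -654744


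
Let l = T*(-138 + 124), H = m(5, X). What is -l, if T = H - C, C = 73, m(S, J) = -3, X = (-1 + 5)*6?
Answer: -1064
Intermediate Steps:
X = 24 (X = 4*6 = 24)
H = -3
T = -76 (T = -3 - 1*73 = -3 - 73 = -76)
l = 1064 (l = -76*(-138 + 124) = -76*(-14) = 1064)
-l = -1*1064 = -1064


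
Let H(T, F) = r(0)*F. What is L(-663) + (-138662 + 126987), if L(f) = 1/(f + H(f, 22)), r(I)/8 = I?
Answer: -7740526/663 ≈ -11675.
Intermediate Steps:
r(I) = 8*I
H(T, F) = 0 (H(T, F) = (8*0)*F = 0*F = 0)
L(f) = 1/f (L(f) = 1/(f + 0) = 1/f)
L(-663) + (-138662 + 126987) = 1/(-663) + (-138662 + 126987) = -1/663 - 11675 = -7740526/663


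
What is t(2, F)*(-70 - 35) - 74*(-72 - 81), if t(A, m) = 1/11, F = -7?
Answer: 124437/11 ≈ 11312.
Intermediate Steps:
t(A, m) = 1/11
t(2, F)*(-70 - 35) - 74*(-72 - 81) = (-70 - 35)/11 - 74*(-72 - 81) = (1/11)*(-105) - 74*(-153) = -105/11 - 1*(-11322) = -105/11 + 11322 = 124437/11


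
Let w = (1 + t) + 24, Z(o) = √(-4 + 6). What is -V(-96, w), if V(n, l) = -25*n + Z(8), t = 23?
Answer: -2400 - √2 ≈ -2401.4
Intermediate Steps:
Z(o) = √2
w = 48 (w = (1 + 23) + 24 = 24 + 24 = 48)
V(n, l) = √2 - 25*n (V(n, l) = -25*n + √2 = √2 - 25*n)
-V(-96, w) = -(√2 - 25*(-96)) = -(√2 + 2400) = -(2400 + √2) = -2400 - √2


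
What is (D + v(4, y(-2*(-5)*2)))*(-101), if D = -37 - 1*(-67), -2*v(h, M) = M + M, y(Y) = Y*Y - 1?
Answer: 37269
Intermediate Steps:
y(Y) = -1 + Y² (y(Y) = Y² - 1 = -1 + Y²)
v(h, M) = -M (v(h, M) = -(M + M)/2 = -M)
D = 30 (D = -37 + 67 = 30)
(D + v(4, y(-2*(-5)*2)))*(-101) = (30 - (-1 + (-2*(-5)*2)²))*(-101) = (30 - (-1 + (10*2)²))*(-101) = (30 - (-1 + 20²))*(-101) = (30 - (-1 + 400))*(-101) = (30 - 1*399)*(-101) = (30 - 399)*(-101) = -369*(-101) = 37269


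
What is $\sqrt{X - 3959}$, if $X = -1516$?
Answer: $5 i \sqrt{219} \approx 73.993 i$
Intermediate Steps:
$\sqrt{X - 3959} = \sqrt{-1516 - 3959} = \sqrt{-5475} = 5 i \sqrt{219}$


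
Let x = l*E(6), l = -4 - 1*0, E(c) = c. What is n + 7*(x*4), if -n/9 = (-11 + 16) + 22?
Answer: -915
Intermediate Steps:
n = -243 (n = -9*((-11 + 16) + 22) = -9*(5 + 22) = -9*27 = -243)
l = -4 (l = -4 + 0 = -4)
x = -24 (x = -4*6 = -24)
n + 7*(x*4) = -243 + 7*(-24*4) = -243 + 7*(-96) = -243 - 672 = -915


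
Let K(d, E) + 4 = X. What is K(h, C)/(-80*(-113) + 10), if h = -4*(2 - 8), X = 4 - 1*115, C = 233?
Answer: -23/1810 ≈ -0.012707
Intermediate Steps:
X = -111 (X = 4 - 115 = -111)
h = 24 (h = -4*(-6) = 24)
K(d, E) = -115 (K(d, E) = -4 - 111 = -115)
K(h, C)/(-80*(-113) + 10) = -115/(-80*(-113) + 10) = -115/(9040 + 10) = -115/9050 = -115*1/9050 = -23/1810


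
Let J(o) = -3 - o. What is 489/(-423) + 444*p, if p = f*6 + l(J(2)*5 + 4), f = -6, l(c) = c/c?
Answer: -2191303/141 ≈ -15541.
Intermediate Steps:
l(c) = 1
p = -35 (p = -6*6 + 1 = -36 + 1 = -35)
489/(-423) + 444*p = 489/(-423) + 444*(-35) = 489*(-1/423) - 15540 = -163/141 - 15540 = -2191303/141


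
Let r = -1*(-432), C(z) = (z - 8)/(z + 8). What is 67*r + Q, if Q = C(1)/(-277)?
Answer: 72157399/2493 ≈ 28944.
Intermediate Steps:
C(z) = (-8 + z)/(8 + z)
r = 432
Q = 7/2493 (Q = ((-8 + 1)/(8 + 1))/(-277) = (-7/9)*(-1/277) = ((⅑)*(-7))*(-1/277) = -7/9*(-1/277) = 7/2493 ≈ 0.0028079)
67*r + Q = 67*432 + 7/2493 = 28944 + 7/2493 = 72157399/2493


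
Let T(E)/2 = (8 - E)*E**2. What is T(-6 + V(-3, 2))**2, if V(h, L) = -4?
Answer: 12960000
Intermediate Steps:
T(E) = 2*E**2*(8 - E) (T(E) = 2*((8 - E)*E**2) = 2*(E**2*(8 - E)) = 2*E**2*(8 - E))
T(-6 + V(-3, 2))**2 = (2*(-6 - 4)**2*(8 - (-6 - 4)))**2 = (2*(-10)**2*(8 - 1*(-10)))**2 = (2*100*(8 + 10))**2 = (2*100*18)**2 = 3600**2 = 12960000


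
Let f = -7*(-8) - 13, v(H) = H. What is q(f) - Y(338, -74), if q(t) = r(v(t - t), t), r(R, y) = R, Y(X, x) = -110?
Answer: 110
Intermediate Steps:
f = 43 (f = 56 - 13 = 43)
q(t) = 0 (q(t) = t - t = 0)
q(f) - Y(338, -74) = 0 - 1*(-110) = 0 + 110 = 110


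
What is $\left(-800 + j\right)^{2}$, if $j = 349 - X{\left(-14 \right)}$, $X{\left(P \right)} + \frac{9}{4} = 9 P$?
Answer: $\frac{1666681}{16} \approx 1.0417 \cdot 10^{5}$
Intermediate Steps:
$X{\left(P \right)} = - \frac{9}{4} + 9 P$
$j = \frac{1909}{4}$ ($j = 349 - \left(- \frac{9}{4} + 9 \left(-14\right)\right) = 349 - \left(- \frac{9}{4} - 126\right) = 349 - - \frac{513}{4} = 349 + \frac{513}{4} = \frac{1909}{4} \approx 477.25$)
$\left(-800 + j\right)^{2} = \left(-800 + \frac{1909}{4}\right)^{2} = \left(- \frac{1291}{4}\right)^{2} = \frac{1666681}{16}$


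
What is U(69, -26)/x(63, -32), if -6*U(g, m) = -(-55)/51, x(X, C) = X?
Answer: -55/19278 ≈ -0.0028530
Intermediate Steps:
U(g, m) = -55/306 (U(g, m) = -(-1)*(-55/51)/6 = -(-1)*(-55*1/51)/6 = -(-1)*(-55)/(6*51) = -⅙*55/51 = -55/306)
U(69, -26)/x(63, -32) = -55/306/63 = -55/306*1/63 = -55/19278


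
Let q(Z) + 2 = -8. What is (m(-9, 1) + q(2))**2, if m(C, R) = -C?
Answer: 1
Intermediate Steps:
q(Z) = -10 (q(Z) = -2 - 8 = -10)
(m(-9, 1) + q(2))**2 = (-1*(-9) - 10)**2 = (9 - 10)**2 = (-1)**2 = 1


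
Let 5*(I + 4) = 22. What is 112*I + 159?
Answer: 1019/5 ≈ 203.80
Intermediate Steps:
I = ⅖ (I = -4 + (⅕)*22 = -4 + 22/5 = ⅖ ≈ 0.40000)
112*I + 159 = 112*(⅖) + 159 = 224/5 + 159 = 1019/5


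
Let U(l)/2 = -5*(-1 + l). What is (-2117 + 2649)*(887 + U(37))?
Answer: 280364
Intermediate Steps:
U(l) = 10 - 10*l (U(l) = 2*(-5*(-1 + l)) = 2*(5 - 5*l) = 10 - 10*l)
(-2117 + 2649)*(887 + U(37)) = (-2117 + 2649)*(887 + (10 - 10*37)) = 532*(887 + (10 - 370)) = 532*(887 - 360) = 532*527 = 280364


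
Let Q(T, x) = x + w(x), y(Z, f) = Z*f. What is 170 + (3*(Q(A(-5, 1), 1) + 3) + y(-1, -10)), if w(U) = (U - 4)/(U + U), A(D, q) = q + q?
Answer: 375/2 ≈ 187.50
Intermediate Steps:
A(D, q) = 2*q
w(U) = (-4 + U)/(2*U) (w(U) = (-4 + U)/((2*U)) = (-4 + U)*(1/(2*U)) = (-4 + U)/(2*U))
Q(T, x) = x + (-4 + x)/(2*x)
170 + (3*(Q(A(-5, 1), 1) + 3) + y(-1, -10)) = 170 + (3*((½ + 1 - 2/1) + 3) - 1*(-10)) = 170 + (3*((½ + 1 - 2*1) + 3) + 10) = 170 + (3*((½ + 1 - 2) + 3) + 10) = 170 + (3*(-½ + 3) + 10) = 170 + (3*(5/2) + 10) = 170 + (15/2 + 10) = 170 + 35/2 = 375/2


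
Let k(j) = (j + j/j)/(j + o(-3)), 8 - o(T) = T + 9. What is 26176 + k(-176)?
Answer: 4554799/174 ≈ 26177.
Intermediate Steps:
o(T) = -1 - T (o(T) = 8 - (T + 9) = 8 - (9 + T) = 8 + (-9 - T) = -1 - T)
k(j) = (1 + j)/(2 + j) (k(j) = (j + j/j)/(j + (-1 - 1*(-3))) = (j + 1)/(j + (-1 + 3)) = (1 + j)/(j + 2) = (1 + j)/(2 + j))
26176 + k(-176) = 26176 + (1 - 176)/(2 - 176) = 26176 - 175/(-174) = 26176 - 1/174*(-175) = 26176 + 175/174 = 4554799/174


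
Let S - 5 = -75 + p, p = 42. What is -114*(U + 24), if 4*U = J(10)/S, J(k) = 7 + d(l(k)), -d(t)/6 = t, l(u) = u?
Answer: -156237/56 ≈ -2789.9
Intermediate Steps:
d(t) = -6*t
J(k) = 7 - 6*k
S = -28 (S = 5 + (-75 + 42) = 5 - 33 = -28)
U = 53/112 (U = ((7 - 6*10)/(-28))/4 = ((7 - 60)*(-1/28))/4 = (-53*(-1/28))/4 = (¼)*(53/28) = 53/112 ≈ 0.47321)
-114*(U + 24) = -114*(53/112 + 24) = -114*2741/112 = -156237/56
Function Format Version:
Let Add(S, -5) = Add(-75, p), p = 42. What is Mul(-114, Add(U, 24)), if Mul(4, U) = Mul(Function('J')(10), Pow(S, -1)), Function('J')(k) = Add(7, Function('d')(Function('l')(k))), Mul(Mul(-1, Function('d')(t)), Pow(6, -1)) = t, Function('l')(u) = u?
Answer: Rational(-156237, 56) ≈ -2789.9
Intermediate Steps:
Function('d')(t) = Mul(-6, t)
Function('J')(k) = Add(7, Mul(-6, k))
S = -28 (S = Add(5, Add(-75, 42)) = Add(5, -33) = -28)
U = Rational(53, 112) (U = Mul(Rational(1, 4), Mul(Add(7, Mul(-6, 10)), Pow(-28, -1))) = Mul(Rational(1, 4), Mul(Add(7, -60), Rational(-1, 28))) = Mul(Rational(1, 4), Mul(-53, Rational(-1, 28))) = Mul(Rational(1, 4), Rational(53, 28)) = Rational(53, 112) ≈ 0.47321)
Mul(-114, Add(U, 24)) = Mul(-114, Add(Rational(53, 112), 24)) = Mul(-114, Rational(2741, 112)) = Rational(-156237, 56)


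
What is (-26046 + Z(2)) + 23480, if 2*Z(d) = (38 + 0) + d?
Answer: -2546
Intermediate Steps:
Z(d) = 19 + d/2 (Z(d) = ((38 + 0) + d)/2 = (38 + d)/2 = 19 + d/2)
(-26046 + Z(2)) + 23480 = (-26046 + (19 + (1/2)*2)) + 23480 = (-26046 + (19 + 1)) + 23480 = (-26046 + 20) + 23480 = -26026 + 23480 = -2546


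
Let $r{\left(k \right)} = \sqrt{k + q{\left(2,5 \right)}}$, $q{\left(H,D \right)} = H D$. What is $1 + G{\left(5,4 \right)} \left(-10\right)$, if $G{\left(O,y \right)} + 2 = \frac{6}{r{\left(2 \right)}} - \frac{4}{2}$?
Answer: $41 - 10 \sqrt{3} \approx 23.68$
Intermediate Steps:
$q{\left(H,D \right)} = D H$
$r{\left(k \right)} = \sqrt{10 + k}$ ($r{\left(k \right)} = \sqrt{k + 5 \cdot 2} = \sqrt{k + 10} = \sqrt{10 + k}$)
$G{\left(O,y \right)} = -4 + \sqrt{3}$ ($G{\left(O,y \right)} = -2 + \left(\frac{6}{\sqrt{10 + 2}} - \frac{4}{2}\right) = -2 + \left(\frac{6}{\sqrt{12}} - 2\right) = -2 - \left(2 - \frac{6}{2 \sqrt{3}}\right) = -2 - \left(2 - 6 \frac{\sqrt{3}}{6}\right) = -2 - \left(2 - \sqrt{3}\right) = -4 + \sqrt{3}$)
$1 + G{\left(5,4 \right)} \left(-10\right) = 1 + \left(-4 + \sqrt{3}\right) \left(-10\right) = 1 + \left(40 - 10 \sqrt{3}\right) = 41 - 10 \sqrt{3}$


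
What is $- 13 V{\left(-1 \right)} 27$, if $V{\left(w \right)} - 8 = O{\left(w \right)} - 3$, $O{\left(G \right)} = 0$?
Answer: $-1755$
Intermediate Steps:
$V{\left(w \right)} = 5$ ($V{\left(w \right)} = 8 + \left(0 - 3\right) = 8 - 3 = 5$)
$- 13 V{\left(-1 \right)} 27 = \left(-13\right) 5 \cdot 27 = \left(-65\right) 27 = -1755$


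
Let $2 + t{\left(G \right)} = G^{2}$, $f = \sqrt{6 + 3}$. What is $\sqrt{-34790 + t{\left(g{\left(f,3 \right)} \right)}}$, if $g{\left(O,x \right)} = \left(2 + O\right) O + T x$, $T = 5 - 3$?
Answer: $i \sqrt{34351} \approx 185.34 i$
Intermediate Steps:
$T = 2$
$f = 3$ ($f = \sqrt{9} = 3$)
$g{\left(O,x \right)} = 2 x + O \left(2 + O\right)$ ($g{\left(O,x \right)} = \left(2 + O\right) O + 2 x = O \left(2 + O\right) + 2 x = 2 x + O \left(2 + O\right)$)
$t{\left(G \right)} = -2 + G^{2}$
$\sqrt{-34790 + t{\left(g{\left(f,3 \right)} \right)}} = \sqrt{-34790 - \left(2 - \left(3^{2} + 2 \cdot 3 + 2 \cdot 3\right)^{2}\right)} = \sqrt{-34790 - \left(2 - \left(9 + 6 + 6\right)^{2}\right)} = \sqrt{-34790 - \left(2 - 21^{2}\right)} = \sqrt{-34790 + \left(-2 + 441\right)} = \sqrt{-34790 + 439} = \sqrt{-34351} = i \sqrt{34351}$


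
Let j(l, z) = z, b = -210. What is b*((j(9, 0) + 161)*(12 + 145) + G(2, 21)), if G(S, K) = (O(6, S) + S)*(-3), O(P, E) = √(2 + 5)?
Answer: -5306910 + 630*√7 ≈ -5.3052e+6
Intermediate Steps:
O(P, E) = √7
G(S, K) = -3*S - 3*√7 (G(S, K) = (√7 + S)*(-3) = (S + √7)*(-3) = -3*S - 3*√7)
b*((j(9, 0) + 161)*(12 + 145) + G(2, 21)) = -210*((0 + 161)*(12 + 145) + (-3*2 - 3*√7)) = -210*(161*157 + (-6 - 3*√7)) = -210*(25277 + (-6 - 3*√7)) = -210*(25271 - 3*√7) = -5306910 + 630*√7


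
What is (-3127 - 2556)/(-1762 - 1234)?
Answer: 5683/2996 ≈ 1.8969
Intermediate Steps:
(-3127 - 2556)/(-1762 - 1234) = -5683/(-2996) = -5683*(-1/2996) = 5683/2996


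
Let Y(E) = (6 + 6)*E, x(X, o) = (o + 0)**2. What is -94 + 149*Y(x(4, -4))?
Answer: 28514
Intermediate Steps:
x(X, o) = o**2
Y(E) = 12*E
-94 + 149*Y(x(4, -4)) = -94 + 149*(12*(-4)**2) = -94 + 149*(12*16) = -94 + 149*192 = -94 + 28608 = 28514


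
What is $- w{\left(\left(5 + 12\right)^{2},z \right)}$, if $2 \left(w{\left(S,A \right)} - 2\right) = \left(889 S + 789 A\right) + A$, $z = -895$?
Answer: $\frac{450125}{2} \approx 2.2506 \cdot 10^{5}$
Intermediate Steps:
$w{\left(S,A \right)} = 2 + 395 A + \frac{889 S}{2}$ ($w{\left(S,A \right)} = 2 + \frac{\left(889 S + 789 A\right) + A}{2} = 2 + \frac{\left(789 A + 889 S\right) + A}{2} = 2 + \frac{790 A + 889 S}{2} = 2 + \left(395 A + \frac{889 S}{2}\right) = 2 + 395 A + \frac{889 S}{2}$)
$- w{\left(\left(5 + 12\right)^{2},z \right)} = - (2 + 395 \left(-895\right) + \frac{889 \left(5 + 12\right)^{2}}{2}) = - (2 - 353525 + \frac{889 \cdot 17^{2}}{2}) = - (2 - 353525 + \frac{889}{2} \cdot 289) = - (2 - 353525 + \frac{256921}{2}) = \left(-1\right) \left(- \frac{450125}{2}\right) = \frac{450125}{2}$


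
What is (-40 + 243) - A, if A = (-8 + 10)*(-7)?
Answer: 217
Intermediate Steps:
A = -14 (A = 2*(-7) = -14)
(-40 + 243) - A = (-40 + 243) - 1*(-14) = 203 + 14 = 217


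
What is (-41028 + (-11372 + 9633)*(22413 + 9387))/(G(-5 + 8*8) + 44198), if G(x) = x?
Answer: -55341228/44257 ≈ -1250.5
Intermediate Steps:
(-41028 + (-11372 + 9633)*(22413 + 9387))/(G(-5 + 8*8) + 44198) = (-41028 + (-11372 + 9633)*(22413 + 9387))/((-5 + 8*8) + 44198) = (-41028 - 1739*31800)/((-5 + 64) + 44198) = (-41028 - 55300200)/(59 + 44198) = -55341228/44257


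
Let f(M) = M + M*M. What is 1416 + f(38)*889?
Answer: 1318914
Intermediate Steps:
f(M) = M + M²
1416 + f(38)*889 = 1416 + (38*(1 + 38))*889 = 1416 + (38*39)*889 = 1416 + 1482*889 = 1416 + 1317498 = 1318914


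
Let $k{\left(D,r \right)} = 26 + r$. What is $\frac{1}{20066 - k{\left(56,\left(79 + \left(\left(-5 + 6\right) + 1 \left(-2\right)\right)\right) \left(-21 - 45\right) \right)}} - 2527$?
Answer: $- \frac{63650075}{25188} \approx -2527.0$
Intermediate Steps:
$\frac{1}{20066 - k{\left(56,\left(79 + \left(\left(-5 + 6\right) + 1 \left(-2\right)\right)\right) \left(-21 - 45\right) \right)}} - 2527 = \frac{1}{20066 - \left(26 + \left(79 + \left(\left(-5 + 6\right) + 1 \left(-2\right)\right)\right) \left(-21 - 45\right)\right)} - 2527 = \frac{1}{20066 - \left(26 + \left(79 + \left(1 - 2\right)\right) \left(-66\right)\right)} - 2527 = \frac{1}{20066 - \left(26 + \left(79 - 1\right) \left(-66\right)\right)} - 2527 = \frac{1}{20066 - \left(26 + 78 \left(-66\right)\right)} - 2527 = \frac{1}{20066 - \left(26 - 5148\right)} - 2527 = \frac{1}{20066 - -5122} - 2527 = \frac{1}{20066 + 5122} - 2527 = \frac{1}{25188} - 2527 = - \frac{63650075}{25188}$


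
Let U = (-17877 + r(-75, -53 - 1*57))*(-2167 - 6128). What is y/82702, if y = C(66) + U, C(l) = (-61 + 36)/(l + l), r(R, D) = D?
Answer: 19694685755/10916664 ≈ 1804.1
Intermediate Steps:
C(l) = -25/(2*l) (C(l) = -25*1/(2*l) = -25/(2*l))
U = 149202165 (U = (-17877 + (-53 - 1*57))*(-2167 - 6128) = (-17877 + (-53 - 57))*(-8295) = (-17877 - 110)*(-8295) = -17987*(-8295) = 149202165)
y = 19694685755/132 (y = -25/2/66 + 149202165 = -25/2*1/66 + 149202165 = -25/132 + 149202165 = 19694685755/132 ≈ 1.4920e+8)
y/82702 = (19694685755/132)/82702 = (19694685755/132)*(1/82702) = 19694685755/10916664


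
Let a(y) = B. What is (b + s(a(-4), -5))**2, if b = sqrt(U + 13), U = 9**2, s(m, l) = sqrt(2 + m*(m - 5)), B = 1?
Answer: 92 + 4*I*sqrt(47) ≈ 92.0 + 27.423*I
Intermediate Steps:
a(y) = 1
s(m, l) = sqrt(2 + m*(-5 + m))
U = 81
b = sqrt(94) (b = sqrt(81 + 13) = sqrt(94) ≈ 9.6954)
(b + s(a(-4), -5))**2 = (sqrt(94) + sqrt(2 + 1**2 - 5*1))**2 = (sqrt(94) + sqrt(2 + 1 - 5))**2 = (sqrt(94) + sqrt(-2))**2 = (sqrt(94) + I*sqrt(2))**2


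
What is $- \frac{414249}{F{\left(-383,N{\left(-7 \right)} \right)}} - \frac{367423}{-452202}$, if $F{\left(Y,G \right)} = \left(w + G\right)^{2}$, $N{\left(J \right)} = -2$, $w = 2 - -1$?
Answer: $- \frac{187323858875}{452202} \approx -4.1425 \cdot 10^{5}$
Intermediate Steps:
$w = 3$ ($w = 2 + 1 = 3$)
$F{\left(Y,G \right)} = \left(3 + G\right)^{2}$
$- \frac{414249}{F{\left(-383,N{\left(-7 \right)} \right)}} - \frac{367423}{-452202} = - \frac{414249}{\left(3 - 2\right)^{2}} - \frac{367423}{-452202} = - \frac{414249}{1^{2}} - - \frac{367423}{452202} = - \frac{414249}{1} + \frac{367423}{452202} = \left(-414249\right) 1 + \frac{367423}{452202} = -414249 + \frac{367423}{452202} = - \frac{187323858875}{452202}$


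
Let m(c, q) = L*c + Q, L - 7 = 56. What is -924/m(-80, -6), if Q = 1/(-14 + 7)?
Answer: 6468/35281 ≈ 0.18333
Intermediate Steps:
Q = -⅐ (Q = 1/(-7) = -⅐ ≈ -0.14286)
L = 63 (L = 7 + 56 = 63)
m(c, q) = -⅐ + 63*c (m(c, q) = 63*c - ⅐ = -⅐ + 63*c)
-924/m(-80, -6) = -924/(-⅐ + 63*(-80)) = -924/(-⅐ - 5040) = -924/(-35281/7) = -924*(-7/35281) = 6468/35281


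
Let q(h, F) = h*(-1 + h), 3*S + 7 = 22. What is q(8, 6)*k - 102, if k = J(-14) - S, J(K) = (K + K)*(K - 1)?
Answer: 23138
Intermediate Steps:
J(K) = 2*K*(-1 + K) (J(K) = (2*K)*(-1 + K) = 2*K*(-1 + K))
S = 5 (S = -7/3 + (⅓)*22 = -7/3 + 22/3 = 5)
k = 415 (k = 2*(-14)*(-1 - 14) - 1*5 = 2*(-14)*(-15) - 5 = 420 - 5 = 415)
q(8, 6)*k - 102 = (8*(-1 + 8))*415 - 102 = (8*7)*415 - 102 = 56*415 - 102 = 23240 - 102 = 23138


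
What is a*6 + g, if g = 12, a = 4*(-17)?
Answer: -396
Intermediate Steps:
a = -68
a*6 + g = -68*6 + 12 = -408 + 12 = -396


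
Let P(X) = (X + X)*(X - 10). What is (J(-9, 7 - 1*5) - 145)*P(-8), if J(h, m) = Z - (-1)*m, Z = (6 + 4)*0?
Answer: -41184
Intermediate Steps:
Z = 0 (Z = 10*0 = 0)
J(h, m) = m (J(h, m) = 0 - (-1)*m = 0 + m = m)
P(X) = 2*X*(-10 + X) (P(X) = (2*X)*(-10 + X) = 2*X*(-10 + X))
(J(-9, 7 - 1*5) - 145)*P(-8) = ((7 - 1*5) - 145)*(2*(-8)*(-10 - 8)) = ((7 - 5) - 145)*(2*(-8)*(-18)) = (2 - 145)*288 = -143*288 = -41184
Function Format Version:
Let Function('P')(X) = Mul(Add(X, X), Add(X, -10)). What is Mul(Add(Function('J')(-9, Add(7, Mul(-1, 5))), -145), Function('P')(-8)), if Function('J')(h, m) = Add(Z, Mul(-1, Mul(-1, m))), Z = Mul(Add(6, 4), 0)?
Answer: -41184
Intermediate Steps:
Z = 0 (Z = Mul(10, 0) = 0)
Function('J')(h, m) = m (Function('J')(h, m) = Add(0, Mul(-1, Mul(-1, m))) = Add(0, m) = m)
Function('P')(X) = Mul(2, X, Add(-10, X)) (Function('P')(X) = Mul(Mul(2, X), Add(-10, X)) = Mul(2, X, Add(-10, X)))
Mul(Add(Function('J')(-9, Add(7, Mul(-1, 5))), -145), Function('P')(-8)) = Mul(Add(Add(7, Mul(-1, 5)), -145), Mul(2, -8, Add(-10, -8))) = Mul(Add(Add(7, -5), -145), Mul(2, -8, -18)) = Mul(Add(2, -145), 288) = Mul(-143, 288) = -41184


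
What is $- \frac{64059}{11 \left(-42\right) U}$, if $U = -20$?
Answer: $- \frac{21353}{3080} \approx -6.9328$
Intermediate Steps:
$- \frac{64059}{11 \left(-42\right) U} = - \frac{64059}{11 \left(-42\right) \left(-20\right)} = - \frac{64059}{\left(-462\right) \left(-20\right)} = - \frac{64059}{9240} = \left(-64059\right) \frac{1}{9240} = - \frac{21353}{3080}$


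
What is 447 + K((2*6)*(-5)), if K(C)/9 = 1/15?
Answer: 2238/5 ≈ 447.60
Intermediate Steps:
K(C) = ⅗ (K(C) = 9/15 = 9*(1/15) = ⅗)
447 + K((2*6)*(-5)) = 447 + ⅗ = 2238/5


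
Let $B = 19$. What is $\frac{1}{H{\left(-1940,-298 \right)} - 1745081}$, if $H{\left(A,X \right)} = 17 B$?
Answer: $- \frac{1}{1744758} \approx -5.7315 \cdot 10^{-7}$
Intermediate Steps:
$H{\left(A,X \right)} = 323$ ($H{\left(A,X \right)} = 17 \cdot 19 = 323$)
$\frac{1}{H{\left(-1940,-298 \right)} - 1745081} = \frac{1}{323 - 1745081} = \frac{1}{-1744758} = - \frac{1}{1744758}$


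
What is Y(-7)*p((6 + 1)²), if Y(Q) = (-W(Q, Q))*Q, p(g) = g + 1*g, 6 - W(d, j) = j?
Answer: 8918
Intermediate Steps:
W(d, j) = 6 - j
p(g) = 2*g (p(g) = g + g = 2*g)
Y(Q) = Q*(-6 + Q) (Y(Q) = (-(6 - Q))*Q = (-6 + Q)*Q = Q*(-6 + Q))
Y(-7)*p((6 + 1)²) = (-7*(-6 - 7))*(2*(6 + 1)²) = (-7*(-13))*(2*7²) = 91*(2*49) = 91*98 = 8918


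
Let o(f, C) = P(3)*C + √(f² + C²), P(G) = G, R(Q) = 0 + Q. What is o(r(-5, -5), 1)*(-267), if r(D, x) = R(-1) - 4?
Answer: -801 - 267*√26 ≈ -2162.4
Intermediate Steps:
R(Q) = Q
r(D, x) = -5 (r(D, x) = -1 - 4 = -5)
o(f, C) = √(C² + f²) + 3*C (o(f, C) = 3*C + √(f² + C²) = 3*C + √(C² + f²) = √(C² + f²) + 3*C)
o(r(-5, -5), 1)*(-267) = (√(1² + (-5)²) + 3*1)*(-267) = (√(1 + 25) + 3)*(-267) = (√26 + 3)*(-267) = (3 + √26)*(-267) = -801 - 267*√26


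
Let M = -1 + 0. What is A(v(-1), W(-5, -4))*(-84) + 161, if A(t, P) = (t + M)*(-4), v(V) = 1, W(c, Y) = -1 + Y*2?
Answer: 161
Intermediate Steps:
M = -1
W(c, Y) = -1 + 2*Y
A(t, P) = 4 - 4*t (A(t, P) = (t - 1)*(-4) = (-1 + t)*(-4) = 4 - 4*t)
A(v(-1), W(-5, -4))*(-84) + 161 = (4 - 4*1)*(-84) + 161 = (4 - 4)*(-84) + 161 = 0*(-84) + 161 = 0 + 161 = 161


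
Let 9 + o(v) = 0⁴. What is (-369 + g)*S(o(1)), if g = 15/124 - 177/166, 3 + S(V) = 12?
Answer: -34267293/10292 ≈ -3329.5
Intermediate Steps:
o(v) = -9 (o(v) = -9 + 0⁴ = -9 + 0 = -9)
S(V) = 9 (S(V) = -3 + 12 = 9)
g = -9729/10292 (g = 15*(1/124) - 177*1/166 = 15/124 - 177/166 = -9729/10292 ≈ -0.94530)
(-369 + g)*S(o(1)) = (-369 - 9729/10292)*9 = -3807477/10292*9 = -34267293/10292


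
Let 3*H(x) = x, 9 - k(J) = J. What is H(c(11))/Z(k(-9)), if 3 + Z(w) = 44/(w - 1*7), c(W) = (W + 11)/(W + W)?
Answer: 1/3 ≈ 0.33333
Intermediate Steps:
c(W) = (11 + W)/(2*W) (c(W) = (11 + W)/((2*W)) = (11 + W)*(1/(2*W)) = (11 + W)/(2*W))
k(J) = 9 - J
H(x) = x/3
Z(w) = -3 + 44/(-7 + w) (Z(w) = -3 + 44/(w - 1*7) = -3 + 44/(w - 7) = -3 + 44/(-7 + w))
H(c(11))/Z(k(-9)) = (((1/2)*(11 + 11)/11)/3)/(((65 - 3*(9 - 1*(-9)))/(-7 + (9 - 1*(-9))))) = (((1/2)*(1/11)*22)/3)/(((65 - 3*(9 + 9))/(-7 + (9 + 9)))) = ((1/3)*1)/(((65 - 3*18)/(-7 + 18))) = 1/(3*(((65 - 54)/11))) = 1/(3*(((1/11)*11))) = (1/3)/1 = (1/3)*1 = 1/3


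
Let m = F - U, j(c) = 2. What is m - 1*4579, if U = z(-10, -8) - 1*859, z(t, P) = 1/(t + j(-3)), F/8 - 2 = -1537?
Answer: -127999/8 ≈ -16000.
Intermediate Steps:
F = -12280 (F = 16 + 8*(-1537) = 16 - 12296 = -12280)
z(t, P) = 1/(2 + t) (z(t, P) = 1/(t + 2) = 1/(2 + t))
U = -6873/8 (U = 1/(2 - 10) - 1*859 = 1/(-8) - 859 = -⅛ - 859 = -6873/8 ≈ -859.13)
m = -91367/8 (m = -12280 - 1*(-6873/8) = -12280 + 6873/8 = -91367/8 ≈ -11421.)
m - 1*4579 = -91367/8 - 1*4579 = -91367/8 - 4579 = -127999/8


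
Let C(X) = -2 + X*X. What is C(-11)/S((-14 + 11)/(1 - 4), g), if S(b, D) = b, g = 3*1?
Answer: 119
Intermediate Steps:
g = 3
C(X) = -2 + X²
C(-11)/S((-14 + 11)/(1 - 4), g) = (-2 + (-11)²)/(((-14 + 11)/(1 - 4))) = (-2 + 121)/((-3/(-3))) = 119/((-3*(-⅓))) = 119/1 = 119*1 = 119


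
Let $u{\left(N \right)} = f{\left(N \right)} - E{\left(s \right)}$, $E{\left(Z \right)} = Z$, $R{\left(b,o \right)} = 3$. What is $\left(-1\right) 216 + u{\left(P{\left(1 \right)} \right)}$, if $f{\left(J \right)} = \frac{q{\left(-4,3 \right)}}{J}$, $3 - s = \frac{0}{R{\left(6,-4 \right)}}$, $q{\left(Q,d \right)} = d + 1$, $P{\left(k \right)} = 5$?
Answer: $- \frac{1091}{5} \approx -218.2$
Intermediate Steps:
$q{\left(Q,d \right)} = 1 + d$
$s = 3$ ($s = 3 - \frac{0}{3} = 3 - 0 \cdot \frac{1}{3} = 3 - 0 = 3 + 0 = 3$)
$f{\left(J \right)} = \frac{4}{J}$ ($f{\left(J \right)} = \frac{1 + 3}{J} = \frac{4}{J}$)
$u{\left(N \right)} = -3 + \frac{4}{N}$ ($u{\left(N \right)} = \frac{4}{N} - 3 = -3 + \frac{4}{N}$)
$\left(-1\right) 216 + u{\left(P{\left(1 \right)} \right)} = \left(-1\right) 216 - \left(3 - \frac{4}{5}\right) = -216 + \left(-3 + 4 \cdot \frac{1}{5}\right) = -216 + \left(-3 + \frac{4}{5}\right) = -216 - \frac{11}{5} = - \frac{1091}{5}$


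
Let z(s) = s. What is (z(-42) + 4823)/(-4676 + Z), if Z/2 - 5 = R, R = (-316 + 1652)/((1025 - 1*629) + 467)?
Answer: -4126003/4024086 ≈ -1.0253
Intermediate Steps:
R = 1336/863 (R = 1336/((1025 - 629) + 467) = 1336/(396 + 467) = 1336/863 ≈ 1.5481)
Z = 11302/863 (Z = 10 + 2*(1336/863) = 10 + 2672/863 = 11302/863 ≈ 13.096)
(z(-42) + 4823)/(-4676 + Z) = (-42 + 4823)/(-4676 + 11302/863) = 4781/(-4024086/863) = 4781*(-863/4024086) = -4126003/4024086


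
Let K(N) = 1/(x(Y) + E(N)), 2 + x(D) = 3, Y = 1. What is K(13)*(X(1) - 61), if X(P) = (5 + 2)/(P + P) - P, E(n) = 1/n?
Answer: -1521/28 ≈ -54.321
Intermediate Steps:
x(D) = 1 (x(D) = -2 + 3 = 1)
X(P) = -P + 7/(2*P) (X(P) = 7/((2*P)) - P = 7*(1/(2*P)) - P = 7/(2*P) - P = -P + 7/(2*P))
K(N) = 1/(1 + 1/N)
K(13)*(X(1) - 61) = (13/(1 + 13))*((-1*1 + (7/2)/1) - 61) = (13/14)*((-1 + (7/2)*1) - 61) = (13*(1/14))*((-1 + 7/2) - 61) = 13*(5/2 - 61)/14 = (13/14)*(-117/2) = -1521/28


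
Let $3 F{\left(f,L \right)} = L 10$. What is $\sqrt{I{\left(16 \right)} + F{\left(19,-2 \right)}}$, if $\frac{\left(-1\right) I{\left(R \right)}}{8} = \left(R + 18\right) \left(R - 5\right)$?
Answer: $\frac{2 i \sqrt{6747}}{3} \approx 54.76 i$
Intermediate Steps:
$F{\left(f,L \right)} = \frac{10 L}{3}$ ($F{\left(f,L \right)} = \frac{L 10}{3} = \frac{10 L}{3}$)
$I{\left(R \right)} = - 8 \left(-5 + R\right) \left(18 + R\right)$ ($I{\left(R \right)} = - 8 \left(R + 18\right) \left(R - 5\right) = - 8 \left(18 + R\right) \left(-5 + R\right) = - 8 \left(-5 + R\right) \left(18 + R\right)$)
$\sqrt{I{\left(16 \right)} + F{\left(19,-2 \right)}} = \sqrt{\left(720 - 1664 - 8 \cdot 16^{2}\right) + \frac{10}{3} \left(-2\right)} = \sqrt{\left(720 - 1664 - 2048\right) - \frac{20}{3}} = \sqrt{-2992 - \frac{20}{3}} = \sqrt{- \frac{8996}{3}} = \frac{2 i \sqrt{6747}}{3}$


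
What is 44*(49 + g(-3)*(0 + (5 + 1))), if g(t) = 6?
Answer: 3740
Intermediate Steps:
44*(49 + g(-3)*(0 + (5 + 1))) = 44*(49 + 6*(0 + (5 + 1))) = 44*(49 + 6*(0 + 6)) = 44*(49 + 6*6) = 44*(49 + 36) = 44*85 = 3740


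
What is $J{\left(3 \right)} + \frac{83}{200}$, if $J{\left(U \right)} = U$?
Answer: $\frac{683}{200} \approx 3.415$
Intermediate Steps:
$J{\left(3 \right)} + \frac{83}{200} = 3 + \frac{83}{200} = \frac{683}{200}$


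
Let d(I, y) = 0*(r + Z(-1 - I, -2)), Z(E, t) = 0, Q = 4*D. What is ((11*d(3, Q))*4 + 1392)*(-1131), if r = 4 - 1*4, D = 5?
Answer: -1574352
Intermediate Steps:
Q = 20 (Q = 4*5 = 20)
r = 0 (r = 4 - 4 = 0)
d(I, y) = 0 (d(I, y) = 0*(0 + 0) = 0*0 = 0)
((11*d(3, Q))*4 + 1392)*(-1131) = ((11*0)*4 + 1392)*(-1131) = (0*4 + 1392)*(-1131) = (0 + 1392)*(-1131) = 1392*(-1131) = -1574352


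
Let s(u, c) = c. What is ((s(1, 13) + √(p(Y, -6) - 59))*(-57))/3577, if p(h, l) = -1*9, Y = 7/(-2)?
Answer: -741/3577 - 114*I*√17/3577 ≈ -0.20716 - 0.1314*I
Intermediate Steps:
Y = -7/2 (Y = 7*(-½) = -7/2 ≈ -3.5000)
p(h, l) = -9
((s(1, 13) + √(p(Y, -6) - 59))*(-57))/3577 = ((13 + √(-9 - 59))*(-57))/3577 = ((13 + √(-68))*(-57))*(1/3577) = ((13 + 2*I*√17)*(-57))*(1/3577) = (-741 - 114*I*√17)*(1/3577) = -741/3577 - 114*I*√17/3577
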